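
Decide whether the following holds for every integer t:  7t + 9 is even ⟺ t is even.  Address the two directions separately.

Neither direction holds.

(⇒) This fails: t = 1 gives 7t + 9 = 16, which is even, but 1 is odd, not even.

(⇐) This also fails: t = 4 is even, but 7t + 9 = 37 is odd, not even.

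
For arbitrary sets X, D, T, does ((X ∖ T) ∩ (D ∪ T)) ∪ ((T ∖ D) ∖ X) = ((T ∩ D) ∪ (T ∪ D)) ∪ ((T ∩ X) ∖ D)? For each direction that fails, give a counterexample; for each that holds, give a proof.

(⟹) Let x ∈ ((X ∖ T) ∩ (D ∪ T)) ∪ ((T ∖ D) ∖ X). Then either x ∈ X ∩ D and x ∉ T; or x ∈ T and x ∉ X, D. In each case x ∈ ((T ∩ D) ∪ (T ∪ D)) ∪ ((T ∩ X) ∖ D), so ((X ∖ T) ∩ (D ∪ T)) ∪ ((T ∖ D) ∖ X) ⊆ ((T ∩ D) ∪ (T ∪ D)) ∪ ((T ∩ X) ∖ D).

(⟸) This inclusion fails. Take X = ∅, D = {1}, T = ∅; then 1 ∈ ((T ∩ D) ∪ (T ∪ D)) ∪ ((T ∩ X) ∖ D) but 1 ∉ ((X ∖ T) ∩ (D ∪ T)) ∪ ((T ∖ D) ∖ X).

Only the forward inclusion holds.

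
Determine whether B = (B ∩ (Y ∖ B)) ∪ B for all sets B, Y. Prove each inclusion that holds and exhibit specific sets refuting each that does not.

(⊇) Let x ∈ (B ∩ (Y ∖ B)) ∪ B. Then either x ∈ B and x ∉ Y; or x ∈ B ∩ Y. In each case x ∈ B, so (B ∩ (Y ∖ B)) ∪ B ⊆ B.

(⊆) Let x ∈ B. Then either x ∈ B and x ∉ Y; or x ∈ B ∩ Y. In each case x ∈ (B ∩ (Y ∖ B)) ∪ B, so B ⊆ (B ∩ (Y ∖ B)) ∪ B.

The two sets are equal.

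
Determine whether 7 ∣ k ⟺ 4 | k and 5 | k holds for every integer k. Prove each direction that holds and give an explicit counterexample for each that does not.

Forward direction. This fails: take k = 7. Certainly 7 ∣ 7, but 4 ∤ 7.

Converse. This fails: take k = 20. Both 4 ∣ 20 and 5 ∣ 20, yet 20 is not a multiple of 7 (since 20 = 2·7 + 6), so 7 ∤ 20.

Neither implication holds.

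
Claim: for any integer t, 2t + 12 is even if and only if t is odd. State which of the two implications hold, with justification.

(⇒) fails; (⇐) holds.

Forward direction. This fails: take t = 0. Then 2t + 12 = 12, which is even, yet t = 0 is even, not odd.

Converse. Suppose t is odd. Since 2 is even, 2t is even for every t, so 2t + 12 has the same parity as 12, which is even. Hence 2t + 12 is even.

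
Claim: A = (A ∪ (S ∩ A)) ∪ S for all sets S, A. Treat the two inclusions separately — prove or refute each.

The sets are not equal: only the forward inclusion holds.

(⊇) This inclusion fails. Take S = {1}, A = ∅; then 1 ∈ (A ∪ (S ∩ A)) ∪ S but 1 ∉ A.

(⊆) Let x ∈ A. Then either x ∈ A and x ∉ S; or x ∈ S ∩ A. In each case x ∈ (A ∪ (S ∩ A)) ∪ S, so A ⊆ (A ∪ (S ∩ A)) ∪ S.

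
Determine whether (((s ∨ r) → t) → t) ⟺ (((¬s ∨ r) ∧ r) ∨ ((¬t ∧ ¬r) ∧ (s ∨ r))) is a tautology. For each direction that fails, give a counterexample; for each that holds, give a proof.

The forward direction fails; the converse holds.

Forward direction. This fails. Under s = F, t = T, r = F, the left side is true but the right side is false.

Converse. Assume the antecedent. If s is true, ((s ∨ r) → t) → t reduces to true regardless of the other variables. If s is false, the antecedent forces (s = F, t = F, r = T) or (s = F, t = T, r = T), and ((s ∨ r) → t) → t holds there. Either way ((s ∨ r) → t) → t holds.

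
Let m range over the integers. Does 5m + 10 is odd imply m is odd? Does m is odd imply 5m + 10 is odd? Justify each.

(→) Suppose 5m + 10 is odd. Since 5 is odd, 5m and m have the same parity, so 5m + 10 ≡ m + 10 (mod 2). As 10 is even, 5m + 10 is odd exactly when m is odd. Thus m is odd.

(←) Conversely, suppose m is odd; write m = 2j + 1. Then 5m + 10 = 5·(2j + 1) + 10 = 2·5j + 15, which is odd.

Both directions hold.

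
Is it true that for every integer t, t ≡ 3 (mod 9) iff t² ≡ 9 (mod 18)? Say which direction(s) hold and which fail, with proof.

Neither direction holds.

(⟹) This fails: take t = 12. Then 12 ≡ 3 (mod 9), but 12² = 144 ≡ 0 (mod 18), not 9.

(⟸) This fails: take t = 9. Then 9² = 81 ≡ 9 (mod 18), yet 9 ≡ 0 (mod 9), not 3.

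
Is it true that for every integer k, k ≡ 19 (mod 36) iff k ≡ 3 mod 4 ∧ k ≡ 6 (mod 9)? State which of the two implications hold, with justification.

Neither direction holds.

Forward direction. This fails: k = 19 gives 19 ≡ 19 (mod 36) but 19 ≡ 1 (mod 9), so the conjunction on the right does not hold.

Converse. This fails: k = 15 satisfies both congruences on the right (15 ≡ 3 mod 4 and 15 ≡ 6 mod 9) yet 15 ≡ 15 (mod 36), not 19.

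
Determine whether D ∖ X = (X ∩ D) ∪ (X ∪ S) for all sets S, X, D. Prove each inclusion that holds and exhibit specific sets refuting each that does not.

(⟹) This inclusion fails. Take S = ∅, X = ∅, D = {1}; then 1 ∈ D ∖ X but 1 ∉ (X ∩ D) ∪ (X ∪ S).

(⟸) This inclusion fails. Take S = {1}, X = ∅, D = ∅; then 1 ∈ (X ∩ D) ∪ (X ∪ S) but 1 ∉ D ∖ X.

(⊆) fails and (⊇) fails.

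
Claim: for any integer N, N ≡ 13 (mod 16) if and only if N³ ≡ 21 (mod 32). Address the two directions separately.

Converse. The residues r modulo 32 with r³ ≡ 21 (mod 32) are exactly {13}, and each is ≡ 13 (mod 16).

Forward direction. This fails: take N = 29. Then 29 ≡ 13 (mod 16), but 29³ = 24389 ≡ 5 (mod 32), not 21.

Not equivalent: only (⇐) holds.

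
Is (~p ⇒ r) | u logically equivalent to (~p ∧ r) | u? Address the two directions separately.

(→) This fails. Under r = F, u = F, p = T, the left side is true but the right side is false.

(←) Assume the antecedent. If r is true, (~p ⇒ r) | u reduces to true regardless of the other variables. If r is false, the antecedent forces (r = F, u = T, p = F) or (r = F, u = T, p = T), and (~p ⇒ r) | u holds there. Either way (~p ⇒ r) | u holds.

Not equivalent: only (⇐) holds.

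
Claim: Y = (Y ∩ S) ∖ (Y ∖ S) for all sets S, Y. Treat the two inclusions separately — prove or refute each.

(⊆) fails; (⊇) holds.

(⊆) This inclusion fails. Take S = ∅, Y = {1}; then 1 ∈ Y but 1 ∉ (Y ∩ S) ∖ (Y ∖ S).

(⊇) Let x ∈ (Y ∩ S) ∖ (Y ∖ S). Then x ∈ S ∩ Y, from which x ∈ Y.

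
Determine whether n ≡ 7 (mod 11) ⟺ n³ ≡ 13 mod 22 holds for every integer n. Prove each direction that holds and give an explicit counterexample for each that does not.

Converse. The residues r modulo 22 with r³ ≡ 13 (mod 22) are exactly {7}, and each is ≡ 7 (mod 11).

Forward direction. This fails: take n = 18. Then 18 ≡ 7 (mod 11), but 18³ = 5832 ≡ 2 (mod 22), not 13.

(⇒) fails; (⇐) holds.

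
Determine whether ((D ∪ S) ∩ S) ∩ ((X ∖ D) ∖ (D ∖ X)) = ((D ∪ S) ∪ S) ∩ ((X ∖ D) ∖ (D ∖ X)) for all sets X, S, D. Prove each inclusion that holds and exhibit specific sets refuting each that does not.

Forward inclusion. Let x ∈ ((D ∪ S) ∩ S) ∩ ((X ∖ D) ∖ (D ∖ X)). Then x ∈ X ∩ S and x ∉ D, from which x ∈ ((D ∪ S) ∪ S) ∩ ((X ∖ D) ∖ (D ∖ X)).

Reverse inclusion. Let x ∈ ((D ∪ S) ∪ S) ∩ ((X ∖ D) ∖ (D ∖ X)). Then x ∈ X ∩ S and x ∉ D, from which x ∈ ((D ∪ S) ∩ S) ∩ ((X ∖ D) ∖ (D ∖ X)).

Both inclusions hold; the sets are equal.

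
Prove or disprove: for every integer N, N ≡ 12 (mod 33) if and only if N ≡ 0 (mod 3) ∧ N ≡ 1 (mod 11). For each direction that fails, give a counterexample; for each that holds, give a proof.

(⇒) Suppose N ≡ 12 (mod 33); write N = 33j + 12. Since 3 ∣ 33, reducing mod 3 gives N ≡ 12 ≡ 0 (mod 3); since 11 ∣ 33, reducing mod 11 gives N ≡ 12 ≡ 1 (mod 11).

(⇐) Conversely, if N ≡ 0 (mod 3) and N ≡ 1 (mod 11), then by the Chinese remainder theorem N ≡ 12 (mod 33). This is exactly N ≡ 12 (mod 33).

Both implications hold.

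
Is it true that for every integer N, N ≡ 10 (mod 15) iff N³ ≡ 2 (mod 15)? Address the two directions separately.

Neither direction holds.

(⟹) This fails: take N = 10. Then 10 ≡ 10 (mod 15), but 10³ = 1000 ≡ 10 (mod 15), not 2.

(⟸) This fails: take N = 8. Then 8³ = 512 ≡ 2 (mod 15), yet 8 ≡ 8 (mod 15), not 10.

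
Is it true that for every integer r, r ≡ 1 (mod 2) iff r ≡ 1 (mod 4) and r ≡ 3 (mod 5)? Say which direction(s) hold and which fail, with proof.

The forward direction fails; the converse holds.

Forward direction. This fails: r = 1 gives 1 ≡ 1 (mod 2) but 1 ≡ 1 (mod 5), so the conjunction on the right does not hold.

Converse. If r ≡ 1 (mod 4) and r ≡ 3 (mod 5), then by the Chinese remainder theorem r ≡ 13 (mod 20). Since 13 ≡ 1 (mod 2) and 2 ∣ 20, we get r ≡ 1 (mod 2).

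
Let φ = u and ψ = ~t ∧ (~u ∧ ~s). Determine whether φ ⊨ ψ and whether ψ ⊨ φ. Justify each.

Forward direction. This fails. Under t = F, s = F, u = T, the left side is true but the right side is false.

Converse. This fails. Under t = F, s = F, u = F, the left side is false but the right side is true.

Neither implication holds.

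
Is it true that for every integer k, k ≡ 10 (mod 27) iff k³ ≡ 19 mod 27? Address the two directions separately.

(⇒) fails and (⇐) fails.

Forward direction. This fails: take k = 10. Then 10 ≡ 10 (mod 27), but 10³ = 1000 ≡ 1 (mod 27), not 19.

Converse. This fails: take k = 7. Then 7³ = 343 ≡ 19 (mod 27), yet 7 ≡ 7 (mod 27), not 10.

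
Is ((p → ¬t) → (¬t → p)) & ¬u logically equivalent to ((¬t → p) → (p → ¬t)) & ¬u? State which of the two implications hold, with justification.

Both directions fail.

[⇒] This fails. Under u = F, t = T, p = T, the left side is true but the right side is false.

[⇐] This fails. Under u = F, t = F, p = F, the left side is false but the right side is true.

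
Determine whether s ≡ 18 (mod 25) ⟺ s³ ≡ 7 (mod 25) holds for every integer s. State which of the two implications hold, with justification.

Both directions hold; the statement is true.

Forward direction. Suppose s ≡ 18 (mod 25). Write s = 25j + 18. Then (25j + 18)³ = 15625j³ + 33750j² + 24300j + 5832 = 25(625j³ + 1350j² + 972j + 233) + 7, so s³ ≡ 7 (mod 25).

Converse. Suppose s³ ≡ 7 (mod 25). The only residue r in {0, …, 24} with r³ ≡ 7 (mod 25) is r = 18, so s ≡ 18 (mod 25).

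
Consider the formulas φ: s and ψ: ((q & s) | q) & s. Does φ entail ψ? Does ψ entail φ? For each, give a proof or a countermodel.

The forward direction fails; the converse holds.

(→) This fails. Under q = F, s = T, the left side is true but the right side is false.

(←) Assume the antecedent. If q is true, the antecedent forces (q = T, s = T), and s holds there. If q is false, the antecedent cannot hold. Either way s holds.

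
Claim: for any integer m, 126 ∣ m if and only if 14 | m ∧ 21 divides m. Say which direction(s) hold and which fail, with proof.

Forward direction. If 126 ∣ m, write m = 126q. Since 126 = 9·14, m = 14·(9q), so 14 ∣ m; and since 126 = 6·21, m = 21·(6q), so 21 ∣ m.

Converse. This fails: take m = 42. Both 14 ∣ 42 and 21 ∣ 42, yet 42 is not a multiple of 126 (since 42 = 0·126 + 42), so 126 ∤ 42.

Not equivalent: only (⇒) holds.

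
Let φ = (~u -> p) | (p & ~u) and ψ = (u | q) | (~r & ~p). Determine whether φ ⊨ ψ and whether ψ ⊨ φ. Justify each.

Forward direction. This fails. Under u = F, p = T, q = F, r = F, the left side is true but the right side is false.

Converse. This fails. Under u = F, p = F, q = F, r = F, the left side is false but the right side is true.

Both directions fail.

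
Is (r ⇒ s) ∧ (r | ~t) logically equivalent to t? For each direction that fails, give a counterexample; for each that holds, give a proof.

Neither direction holds.

(⇒) This fails. Under s = F, r = F, t = F, the left side is true but the right side is false.

(⇐) This fails. Under s = F, r = F, t = T, the left side is false but the right side is true.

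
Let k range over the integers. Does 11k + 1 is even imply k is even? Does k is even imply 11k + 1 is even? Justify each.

(⟹) This fails: k = 1 gives 11k + 1 = 12, which is even, but 1 is odd, not even.

(⟸) This also fails: k = 2 is even, but 11k + 1 = 23 is odd, not even.

(⇒) fails and (⇐) fails.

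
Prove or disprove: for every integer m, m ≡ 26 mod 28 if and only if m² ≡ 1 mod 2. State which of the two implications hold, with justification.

(⇒) fails and (⇐) fails.

(⟹) This fails: take m = 26. Then 26 ≡ 26 (mod 28), but 26² = 676 ≡ 0 (mod 2), not 1.

(⟸) This fails: take m = 1. Then 1² = 1 ≡ 1 (mod 2), yet 1 ≡ 1 (mod 28), not 26.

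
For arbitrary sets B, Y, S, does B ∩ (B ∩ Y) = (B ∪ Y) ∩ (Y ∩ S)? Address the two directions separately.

(⟹) This inclusion fails. Take B = {1}, Y = {1}, S = ∅; then 1 ∈ B ∩ (B ∩ Y) but 1 ∉ (B ∪ Y) ∩ (Y ∩ S).

(⟸) This inclusion fails. Take B = ∅, Y = {1}, S = {1}; then 1 ∈ (B ∪ Y) ∩ (Y ∩ S) but 1 ∉ B ∩ (B ∩ Y).

Neither inclusion holds.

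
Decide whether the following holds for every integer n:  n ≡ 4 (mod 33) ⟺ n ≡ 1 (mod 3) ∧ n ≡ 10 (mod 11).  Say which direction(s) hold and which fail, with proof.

Neither implication holds.

[⇒] This fails: n = 4 gives 4 ≡ 4 (mod 33) but 4 ≡ 4 (mod 11), so the conjunction on the right does not hold.

[⇐] This fails: n = 10 satisfies both congruences on the right (10 ≡ 1 mod 3 and 10 ≡ 10 mod 11) yet 10 ≡ 10 (mod 33), not 4.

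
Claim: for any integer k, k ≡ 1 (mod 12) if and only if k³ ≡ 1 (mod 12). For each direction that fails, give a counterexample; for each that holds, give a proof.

Equivalent; both directions hold.

(⟹) Suppose k ≡ 1 (mod 12). Write k = 12j + 1. Then (12j + 1)³ = 1728j³ + 432j² + 36j + 1 = 12(144j³ + 36j² + 3j) + 1, so k³ ≡ 1 (mod 12).

(⟸) Conversely, suppose k³ ≡ 1 (mod 12). The only residue r in {0, …, 11} with r³ ≡ 1 (mod 12) is r = 1, so k ≡ 1 (mod 12).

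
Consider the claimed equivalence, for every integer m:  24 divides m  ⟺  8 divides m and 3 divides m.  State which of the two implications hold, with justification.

The biconditional holds.

(⇒) If 24 ∣ m, write m = 24q. Since 24 = 3·8, m = 8·(3q), so 8 ∣ m; and since 24 = 8·3, m = 3·(8q), so 3 ∣ m.

(⇐) Suppose 8 ∣ m and 3 ∣ m. Any common multiple of 8 and 3 is a multiple of their lcm; here gcd(8, 3) = 1, so lcm(8, 3) = 8·3 = 24, so 24 ∣ m.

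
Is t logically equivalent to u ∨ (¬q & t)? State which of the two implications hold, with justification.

(⇒) This fails. Under t = T, q = T, u = F, the left side is true but the right side is false.

(⇐) This fails. Under t = F, q = F, u = T, the left side is false but the right side is true.

(⇒) fails and (⇐) fails.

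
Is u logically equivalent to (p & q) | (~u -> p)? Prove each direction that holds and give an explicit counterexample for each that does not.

Only the forward implication holds.

Forward direction. Assume the antecedent. If q is true, the antecedent forces (q = T, p = F, u = T) or (q = T, p = T, u = T), and (p & q) | (~u -> p) holds there. If q is false, the antecedent forces (q = F, p = F, u = T) or (q = F, p = T, u = T), and (p & q) | (~u -> p) holds there. Either way (p & q) | (~u -> p) holds.

Converse. This fails. Under q = F, p = T, u = F, the left side is false but the right side is true.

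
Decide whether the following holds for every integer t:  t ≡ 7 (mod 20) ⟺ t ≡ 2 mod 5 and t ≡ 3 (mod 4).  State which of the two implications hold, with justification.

(→) Suppose t ≡ 7 (mod 20); write t = 20j + 7. Since 5 ∣ 20, reducing mod 5 gives t ≡ 7 ≡ 2 (mod 5); since 4 ∣ 20, reducing mod 4 gives t ≡ 7 ≡ 3 (mod 4).

(←) Conversely, if t ≡ 2 (mod 5) and t ≡ 3 (mod 4), then by the Chinese remainder theorem t ≡ 7 (mod 20). This is exactly t ≡ 7 (mod 20).

Both directions hold; the statement is true.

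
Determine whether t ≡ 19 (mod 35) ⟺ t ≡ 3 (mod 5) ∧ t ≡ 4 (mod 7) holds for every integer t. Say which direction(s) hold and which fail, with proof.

(→) This fails: t = 19 gives 19 ≡ 19 (mod 35) but 19 ≡ 4 (mod 5), so the conjunction on the right does not hold.

(←) This fails: t = 18 satisfies both congruences on the right (18 ≡ 3 mod 5 and 18 ≡ 4 mod 7) yet 18 ≡ 18 (mod 35), not 19.

Neither direction holds.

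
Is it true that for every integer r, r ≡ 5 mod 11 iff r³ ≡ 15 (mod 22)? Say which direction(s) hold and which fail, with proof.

The forward direction fails; the converse holds.

(←) The residues r modulo 22 with r³ ≡ 15 (mod 22) are exactly {5}, and each is ≡ 5 (mod 11).

(→) This fails: take r = 16. Then 16 ≡ 5 (mod 11), but 16³ = 4096 ≡ 4 (mod 22), not 15.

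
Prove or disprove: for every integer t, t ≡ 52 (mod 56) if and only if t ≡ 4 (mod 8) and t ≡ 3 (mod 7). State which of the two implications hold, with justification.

Both implications hold.

(⇒) Suppose t ≡ 52 (mod 56); write t = 56j + 52. Since 8 ∣ 56, reducing mod 8 gives t ≡ 52 ≡ 4 (mod 8); since 7 ∣ 56, reducing mod 7 gives t ≡ 52 ≡ 3 (mod 7).

(⇐) Conversely, if t ≡ 4 (mod 8) and t ≡ 3 (mod 7), then by the Chinese remainder theorem t ≡ 52 (mod 56). This is exactly t ≡ 52 (mod 56).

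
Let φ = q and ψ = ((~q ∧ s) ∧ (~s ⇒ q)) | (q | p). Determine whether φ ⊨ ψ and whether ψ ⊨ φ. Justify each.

Only the forward direction holds.

(→) Assume the antecedent. If s is true, the consequent reduces to true regardless of the other variables. If s is false, the antecedent forces (s = F, q = T, p = F) or (s = F, q = T, p = T), and the consequent holds there. Either way the consequent holds.

(←) This fails. Under s = T, q = F, p = F, the left side is false but the right side is true.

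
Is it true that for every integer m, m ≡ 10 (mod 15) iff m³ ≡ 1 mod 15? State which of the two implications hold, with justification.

(⟹) This fails: take m = 10. Then 10 ≡ 10 (mod 15), but 10³ = 1000 ≡ 10 (mod 15), not 1.

(⟸) This fails: take m = 1. Then 1³ = 1 ≡ 1 (mod 15), yet 1 ≡ 1 (mod 15), not 10.

(⇒) fails and (⇐) fails.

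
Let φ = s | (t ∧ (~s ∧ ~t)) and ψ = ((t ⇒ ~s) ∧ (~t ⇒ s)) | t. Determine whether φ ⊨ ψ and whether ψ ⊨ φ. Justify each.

The forward direction holds; the converse fails.

(⇒) Assume the antecedent. If s is true, ((t ⇒ ~s) ∧ (~t ⇒ s)) | t reduces to true regardless of the other variables. If s is false, the antecedent cannot hold. Either way ((t ⇒ ~s) ∧ (~t ⇒ s)) | t holds.

(⇐) This fails. Under s = F, t = T, the left side is false but the right side is true.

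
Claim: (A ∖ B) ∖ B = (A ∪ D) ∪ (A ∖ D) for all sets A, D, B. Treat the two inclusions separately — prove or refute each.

(⊆) holds; (⊇) fails.

(⟸) This inclusion fails. Take A = ∅, D = {1}, B = ∅; then 1 ∈ (A ∪ D) ∪ (A ∖ D) but 1 ∉ (A ∖ B) ∖ B.

(⟹) Let x ∈ (A ∖ B) ∖ B. Then either x ∈ A and x ∉ D, B; or x ∈ A ∩ D and x ∉ B. In each case x ∈ (A ∪ D) ∪ (A ∖ D), so (A ∖ B) ∖ B ⊆ (A ∪ D) ∪ (A ∖ D).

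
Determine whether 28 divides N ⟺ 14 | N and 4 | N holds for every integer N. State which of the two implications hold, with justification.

Equivalent; both directions hold.

Converse. Suppose 14 ∣ N and 4 ∣ N. Any common multiple of 14 and 4 is a multiple of their lcm; here lcm(14, 4) = 14·4/gcd(14, 4) = 56/2 = 28, so 28 ∣ N.

Forward direction. If 28 ∣ N, write N = 28q. Since 28 = 2·14, N = 14·(2q), so 14 ∣ N; and since 28 = 7·4, N = 4·(7q), so 4 ∣ N.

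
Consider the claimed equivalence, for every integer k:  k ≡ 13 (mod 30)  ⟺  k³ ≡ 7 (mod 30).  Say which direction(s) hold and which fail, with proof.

(⟸) Suppose k³ ≡ 7 (mod 30). The only residue r in {0, …, 29} with r³ ≡ 7 (mod 30) is r = 13, so k ≡ 13 (mod 30).

(⟹) Suppose k ≡ 13 (mod 30). Write k = 30j + 13. Then (30j + 13)³ = 27000j³ + 35100j² + 15210j + 2197 = 30(900j³ + 1170j² + 507j + 73) + 7, so k³ ≡ 7 (mod 30).

The biconditional holds.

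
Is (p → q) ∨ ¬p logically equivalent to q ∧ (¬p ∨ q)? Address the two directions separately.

(⇐) Assume the antecedent. If q is true, (p → q) ∨ ¬p reduces to true regardless of the other variables. If q is false, the antecedent cannot hold. Either way (p → q) ∨ ¬p holds.

(⇒) This fails. Under q = F, p = F, the left side is true but the right side is false.

Only the converse holds.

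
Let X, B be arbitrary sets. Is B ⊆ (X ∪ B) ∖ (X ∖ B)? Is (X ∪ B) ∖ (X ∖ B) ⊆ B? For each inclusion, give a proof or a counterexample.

Both inclusions hold.

(⊆) Let x ∈ B. Then either x ∈ B and x ∉ X; or x ∈ X ∩ B. In each case x ∈ (X ∪ B) ∖ (X ∖ B), so B ⊆ (X ∪ B) ∖ (X ∖ B).

(⊇) Let x ∈ (X ∪ B) ∖ (X ∖ B). Then either x ∈ B and x ∉ X; or x ∈ X ∩ B. In each case x ∈ B, so (X ∪ B) ∖ (X ∖ B) ⊆ B.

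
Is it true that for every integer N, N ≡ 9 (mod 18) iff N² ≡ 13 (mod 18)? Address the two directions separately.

(→) This fails: take N = 9. Then 9 ≡ 9 (mod 18), but 9² = 81 ≡ 9 (mod 18), not 13.

(←) This fails: take N = 7. Then 7² = 49 ≡ 13 (mod 18), yet 7 ≡ 7 (mod 18), not 9.

Neither implication holds.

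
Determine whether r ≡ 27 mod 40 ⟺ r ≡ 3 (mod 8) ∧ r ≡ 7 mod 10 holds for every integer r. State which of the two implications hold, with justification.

(⇒) Suppose r ≡ 27 (mod 40); write r = 40j + 27. Since 8 ∣ 40, reducing mod 8 gives r ≡ 27 ≡ 3 (mod 8); since 10 ∣ 40, reducing mod 10 gives r ≡ 27 ≡ 7 (mod 10).

(⇐) Conversely, if r ≡ 3 (mod 8) and r ≡ 7 (mod 10), then by the Chinese remainder theorem r ≡ 27 (mod 40). This is exactly r ≡ 27 (mod 40).

Both directions hold.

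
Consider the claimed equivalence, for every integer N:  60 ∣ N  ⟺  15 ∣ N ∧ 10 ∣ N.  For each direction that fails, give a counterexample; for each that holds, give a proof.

Only the forward direction holds.

Converse. This fails: take N = 30. Both 15 ∣ 30 and 10 ∣ 30, yet 30 is not a multiple of 60 (since 30 = 0·60 + 30), so 60 ∤ 30.

Forward direction. If 60 ∣ N, write N = 60q. Since 60 = 4·15, N = 15·(4q), so 15 ∣ N; and since 60 = 6·10, N = 10·(6q), so 10 ∣ N.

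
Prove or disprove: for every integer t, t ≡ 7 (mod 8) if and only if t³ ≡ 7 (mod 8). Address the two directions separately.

(⟹) Suppose t ≡ 7 (mod 8). Write t = 8j + 7. Then (8j + 7)³ = 512j³ + 1344j² + 1176j + 343 = 8(64j³ + 168j² + 147j + 42) + 7, so t³ ≡ 7 (mod 8).

(⟸) Conversely, suppose t³ ≡ 7 (mod 8). The only residue r in {0, …, 7} with r³ ≡ 7 (mod 8) is r = 7, so t ≡ 7 (mod 8).

Equivalent; both directions hold.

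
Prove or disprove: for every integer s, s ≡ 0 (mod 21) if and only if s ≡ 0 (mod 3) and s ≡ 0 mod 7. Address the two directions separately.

(⟹) Suppose s ≡ 0 (mod 21); write s = 21j + 0. Since 3 ∣ 21, reducing mod 3 gives s ≡ 0 (mod 3); since 7 ∣ 21, reducing mod 7 gives s ≡ 0 (mod 7).

(⟸) Conversely, if s ≡ 0 (mod 3) and s ≡ 0 (mod 7), then by the Chinese remainder theorem s ≡ 0 (mod 21). This is exactly s ≡ 0 (mod 21).

Equivalent; both directions hold.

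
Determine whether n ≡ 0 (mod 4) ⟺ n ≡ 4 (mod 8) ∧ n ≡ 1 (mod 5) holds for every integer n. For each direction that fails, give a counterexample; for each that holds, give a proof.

Only the reverse direction holds.

(⇐) If n ≡ 4 (mod 8) and n ≡ 1 (mod 5), then by the Chinese remainder theorem n ≡ 36 (mod 40). Since 36 ≡ 0 (mod 4) and 4 ∣ 40, we get n ≡ 0 (mod 4).

(⇒) This fails: n = 0 gives 0 ≡ 0 (mod 4) but 0 ≡ 0 (mod 8), so the conjunction on the right does not hold.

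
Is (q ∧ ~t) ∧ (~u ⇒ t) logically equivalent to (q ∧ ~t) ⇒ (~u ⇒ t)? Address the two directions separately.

(→) Assume the antecedent. If q is true, the antecedent forces (q = T, u = T, t = F), and (q ∧ ~t) ⇒ (~u ⇒ t) holds there. If q is false, the antecedent cannot hold. Either way (q ∧ ~t) ⇒ (~u ⇒ t) holds.

(←) This fails. Under q = F, u = F, t = F, the left side is false but the right side is true.

The forward direction holds; the converse fails.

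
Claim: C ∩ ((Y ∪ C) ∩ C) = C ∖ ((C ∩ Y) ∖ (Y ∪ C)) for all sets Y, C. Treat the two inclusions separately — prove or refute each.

Both inclusions hold.

Forward inclusion. Let x ∈ C ∩ ((Y ∪ C) ∩ C). Then either x ∈ C and x ∉ Y; or x ∈ Y ∩ C. In each case x ∈ C ∖ ((C ∩ Y) ∖ (Y ∪ C)), so C ∩ ((Y ∪ C) ∩ C) ⊆ C ∖ ((C ∩ Y) ∖ (Y ∪ C)).

Reverse inclusion. Let x ∈ C ∖ ((C ∩ Y) ∖ (Y ∪ C)). Then either x ∈ C and x ∉ Y; or x ∈ Y ∩ C. In each case x ∈ C ∩ ((Y ∪ C) ∩ C), so C ∖ ((C ∩ Y) ∖ (Y ∪ C)) ⊆ C ∩ ((Y ∪ C) ∩ C).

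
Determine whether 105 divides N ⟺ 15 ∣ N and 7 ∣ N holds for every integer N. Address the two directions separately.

Forward direction. If 105 ∣ N, write N = 105q. Since 105 = 7·15, N = 15·(7q), so 15 ∣ N; and since 105 = 15·7, N = 7·(15q), so 7 ∣ N.

Converse. Suppose 15 ∣ N and 7 ∣ N. Any common multiple of 15 and 7 is a multiple of their lcm; here gcd(15, 7) = 1, so lcm(15, 7) = 15·7 = 105, so 105 ∣ N.

The biconditional holds.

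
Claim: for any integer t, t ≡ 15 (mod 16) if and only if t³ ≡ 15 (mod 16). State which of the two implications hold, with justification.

Both directions hold.

(⟹) Suppose t ≡ 15 (mod 16). Write t = 16j + 15. Then (16j + 15)³ = 4096j³ + 11520j² + 10800j + 3375 = 16(256j³ + 720j² + 675j + 210) + 15, so t³ ≡ 15 (mod 16).

(⟸) Conversely, suppose t³ ≡ 15 (mod 16). The only residue r in {0, …, 15} with r³ ≡ 15 (mod 16) is r = 15, so t ≡ 15 (mod 16).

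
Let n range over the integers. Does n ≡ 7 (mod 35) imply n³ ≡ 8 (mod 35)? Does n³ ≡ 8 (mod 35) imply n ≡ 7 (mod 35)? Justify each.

[⇒] This fails: take n = 7. Then 7 ≡ 7 (mod 35), but 7³ = 343 ≡ 28 (mod 35), not 8.

[⇐] This fails: take n = 2. Then 2³ = 8 ≡ 8 (mod 35), yet 2 ≡ 2 (mod 35), not 7.

(⇒) fails and (⇐) fails.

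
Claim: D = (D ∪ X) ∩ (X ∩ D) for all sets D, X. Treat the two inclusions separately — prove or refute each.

The sets are not equal: only the reverse inclusion holds.

Forward inclusion. This inclusion fails. Take D = {1}, X = ∅; then 1 ∈ D but 1 ∉ (D ∪ X) ∩ (X ∩ D).

Reverse inclusion. Let x ∈ (D ∪ X) ∩ (X ∩ D). Then x ∈ D ∩ X, from which x ∈ D.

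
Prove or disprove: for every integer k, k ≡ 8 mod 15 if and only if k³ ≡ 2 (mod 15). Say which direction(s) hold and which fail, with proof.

Both directions hold; the statement is true.

Converse. Suppose k³ ≡ 2 (mod 15). The only residue r in {0, …, 14} with r³ ≡ 2 (mod 15) is r = 8, so k ≡ 8 (mod 15).

Forward direction. Suppose k ≡ 8 mod 15. Write k = 15j + 8. Then (15j + 8)³ = 3375j³ + 5400j² + 2880j + 512 = 15(225j³ + 360j² + 192j + 34) + 2, so k³ ≡ 2 (mod 15).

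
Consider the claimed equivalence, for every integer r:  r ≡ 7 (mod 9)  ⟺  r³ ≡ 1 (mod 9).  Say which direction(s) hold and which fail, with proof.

(→) Suppose r ≡ 7 (mod 9). Write r = 9j + 7. Then (9j + 7)³ = 729j³ + 1701j² + 1323j + 343 = 9(81j³ + 189j² + 147j + 38) + 1, so r³ ≡ 1 (mod 9).

(←) This fails: take r = 1. Then 1³ = 1 ≡ 1 (mod 9), yet 1 ≡ 1 (mod 9), not 7.

Not equivalent: only (⇒) holds.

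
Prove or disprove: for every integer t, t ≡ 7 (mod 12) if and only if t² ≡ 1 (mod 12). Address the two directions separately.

(⇒) holds; (⇐) fails.

[⇒] Suppose t ≡ 7 (mod 12). Write t = 12j + 7. Then (12j + 7)² = 144j² + 168j + 49 = 12(12j² + 14j + 4) + 1, so t² ≡ 1 (mod 12).

[⇐] This fails: take t = 1. Then 1² = 1 ≡ 1 (mod 12), yet 1 ≡ 1 (mod 12), not 7.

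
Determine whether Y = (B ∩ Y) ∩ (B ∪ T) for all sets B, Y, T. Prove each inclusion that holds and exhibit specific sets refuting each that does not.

(⊆) This inclusion fails. Take B = ∅, Y = {1}, T = ∅; then 1 ∈ Y but 1 ∉ (B ∩ Y) ∩ (B ∪ T).

(⊇) Let x ∈ (B ∩ Y) ∩ (B ∪ T). Then either x ∈ B ∩ Y and x ∉ T; or x ∈ B ∩ Y ∩ T. In each case x ∈ Y, so (B ∩ Y) ∩ (B ∪ T) ⊆ Y.

(⊆) fails; (⊇) holds.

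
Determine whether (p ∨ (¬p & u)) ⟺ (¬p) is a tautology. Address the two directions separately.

(⇒) This fails. Under u = F, p = T, the left side is true but the right side is false.

(⇐) This fails. Under u = F, p = F, the left side is false but the right side is true.

Neither implication holds.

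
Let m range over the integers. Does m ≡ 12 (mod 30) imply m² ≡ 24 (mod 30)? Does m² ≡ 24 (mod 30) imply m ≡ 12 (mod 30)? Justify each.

(→) Suppose m ≡ 12 (mod 30). Write m = 30j + 12. Then (30j + 12)² = 900j² + 720j + 144 = 30(30j² + 24j + 4) + 24, so m² ≡ 24 (mod 30).

(←) This fails: take m = 18. Then 18² = 324 ≡ 24 (mod 30), yet 18 ≡ 18 (mod 30), not 12.

The forward direction holds; the converse fails.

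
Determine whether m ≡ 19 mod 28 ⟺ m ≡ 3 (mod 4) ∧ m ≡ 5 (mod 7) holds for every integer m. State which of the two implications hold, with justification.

(⟸) If m ≡ 3 (mod 4) and m ≡ 5 (mod 7), then by the Chinese remainder theorem m ≡ 19 (mod 28). This is exactly m ≡ 19 (mod 28).

(⟹) Suppose m ≡ 19 (mod 28); write m = 28j + 19. Since 4 ∣ 28, reducing mod 4 gives m ≡ 19 ≡ 3 (mod 4); since 7 ∣ 28, reducing mod 7 gives m ≡ 19 ≡ 5 (mod 7).

Both implications hold.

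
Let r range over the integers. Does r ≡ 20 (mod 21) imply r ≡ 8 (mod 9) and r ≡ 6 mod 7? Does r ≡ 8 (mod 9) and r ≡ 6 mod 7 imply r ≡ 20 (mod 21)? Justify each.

Only the reverse direction holds.

[⇒] This fails: r = 41 gives 41 ≡ 20 (mod 21) but 41 ≡ 5 (mod 9), so the conjunction on the right does not hold.

[⇐] Conversely, if r ≡ 8 (mod 9) and r ≡ 6 (mod 7), then by the Chinese remainder theorem r ≡ 62 (mod 63). Since 62 ≡ 20 (mod 21) and 21 ∣ 63, we get r ≡ 20 (mod 21).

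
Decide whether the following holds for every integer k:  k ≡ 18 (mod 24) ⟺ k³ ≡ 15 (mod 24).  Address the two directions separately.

[⇒] This fails: take k = 18. Then 18 ≡ 18 (mod 24), but 18³ = 5832 ≡ 0 (mod 24), not 15.

[⇐] This fails: take k = 15. Then 15³ = 3375 ≡ 15 (mod 24), yet 15 ≡ 15 (mod 24), not 18.

Both directions fail.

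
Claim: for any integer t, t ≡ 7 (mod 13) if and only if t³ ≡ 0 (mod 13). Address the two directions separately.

Neither implication holds.

(⟹) This fails: take t = 7. Then 7 ≡ 7 (mod 13), but 7³ = 343 ≡ 5 (mod 13), not 0.

(⟸) This fails: take t = 0. Then 0³ = 0 ≡ 0 (mod 13), yet 0 ≡ 0 (mod 13), not 7.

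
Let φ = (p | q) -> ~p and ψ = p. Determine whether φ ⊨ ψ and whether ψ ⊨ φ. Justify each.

(⇒) This fails. Under p = F, q = F, the left side is true but the right side is false.

(⇐) This fails. Under p = T, q = F, the left side is false but the right side is true.

Neither direction holds.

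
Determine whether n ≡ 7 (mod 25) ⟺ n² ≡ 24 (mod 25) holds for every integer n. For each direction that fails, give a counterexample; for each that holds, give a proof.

Only the forward implication holds.

Converse. This fails: take n = 18. Then 18² = 324 ≡ 24 (mod 25), yet 18 ≡ 18 (mod 25), not 7.

Forward direction. Suppose n ≡ 7 (mod 25). Write n = 25j + 7. Then (25j + 7)² = 625j² + 350j + 49 = 25(25j² + 14j + 1) + 24, so n² ≡ 24 (mod 25).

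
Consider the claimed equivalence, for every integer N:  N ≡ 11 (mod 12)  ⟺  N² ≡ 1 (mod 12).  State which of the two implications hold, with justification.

Only the forward implication holds.

(→) Suppose N ≡ 11 (mod 12). Write N = 12j + 11. Then (12j + 11)² = 144j² + 264j + 121 = 12(12j² + 22j + 10) + 1, so N² ≡ 1 (mod 12).

(←) This fails: take N = 1. Then 1² = 1 ≡ 1 (mod 12), yet 1 ≡ 1 (mod 12), not 11.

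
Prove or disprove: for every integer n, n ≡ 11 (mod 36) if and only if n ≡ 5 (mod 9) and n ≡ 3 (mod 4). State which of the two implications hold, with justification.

Both directions fail.

(⟹) This fails: n = 11 gives 11 ≡ 11 (mod 36) but 11 ≡ 2 (mod 9), so the conjunction on the right does not hold.

(⟸) This fails: n = 23 satisfies both congruences on the right (23 ≡ 5 mod 9 and 23 ≡ 3 mod 4) yet 23 ≡ 23 (mod 36), not 11.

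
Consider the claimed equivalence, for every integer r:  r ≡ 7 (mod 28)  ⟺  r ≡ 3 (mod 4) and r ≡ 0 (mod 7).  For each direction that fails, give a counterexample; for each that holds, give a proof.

Both directions hold.

(⟸) If r ≡ 3 (mod 4) and r ≡ 0 (mod 7), then by the Chinese remainder theorem r ≡ 7 (mod 28). This is exactly r ≡ 7 (mod 28).

(⟹) Suppose r ≡ 7 (mod 28); write r = 28j + 7. Since 4 ∣ 28, reducing mod 4 gives r ≡ 7 ≡ 3 (mod 4); since 7 ∣ 28, reducing mod 7 gives r ≡ 7 ≡ 0 (mod 7).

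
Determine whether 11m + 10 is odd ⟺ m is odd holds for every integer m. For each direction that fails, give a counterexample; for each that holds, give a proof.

(←) Suppose m is odd; write m = 2j + 1. Then 11m + 10 = 11·(2j + 1) + 10 = 2·11j + 21, which is odd.

(→) Suppose 11m + 10 is odd. Since 11 is odd, 11m and m have the same parity, so 11m + 10 ≡ m + 10 (mod 2). As 10 is even, 11m + 10 is odd exactly when m is odd. Thus m is odd.

Both implications hold.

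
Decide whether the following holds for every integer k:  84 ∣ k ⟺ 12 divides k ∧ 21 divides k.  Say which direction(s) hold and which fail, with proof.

[⇒] If 84 ∣ k, write k = 84q. Since 84 = 7·12, k = 12·(7q), so 12 ∣ k; and since 84 = 4·21, k = 21·(4q), so 21 ∣ k.

[⇐] Suppose 12 ∣ k and 21 ∣ k. Any common multiple of 12 and 21 is a multiple of their lcm; here lcm(12, 21) = 12·21/gcd(12, 21) = 252/3 = 84, so 84 ∣ k.

Both directions hold.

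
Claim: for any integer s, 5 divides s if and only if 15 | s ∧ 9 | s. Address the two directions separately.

(⇒) This fails: take s = 5. Certainly 5 ∣ 5, but 15 ∤ 5.

(⇐) Suppose 15 ∣ s and 9 ∣ s. Any common multiple of 15 and 9 is a multiple of their lcm; here lcm(15, 9) = 15·9/gcd(15, 9) = 135/3 = 45, so 45 ∣ s. Since 5 ∣ 45, it follows that 5 ∣ s.

Only the reverse direction holds.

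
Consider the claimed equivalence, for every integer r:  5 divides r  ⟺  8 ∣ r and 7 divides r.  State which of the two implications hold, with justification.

Both directions fail.

(⇒) This fails: take r = 5. Certainly 5 ∣ 5, but 8 ∤ 5.

(⇐) This fails: take r = 56. Both 8 ∣ 56 and 7 ∣ 56, yet 56 is not a multiple of 5 (since 56 = 11·5 + 1), so 5 ∤ 56.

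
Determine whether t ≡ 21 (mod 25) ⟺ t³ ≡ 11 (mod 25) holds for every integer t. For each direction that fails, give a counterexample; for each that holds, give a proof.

(→) Suppose t ≡ 21 (mod 25). Write t = 25j + 21. Then (25j + 21)³ = 15625j³ + 39375j² + 33075j + 9261 = 25(625j³ + 1575j² + 1323j + 370) + 11, so t³ ≡ 11 (mod 25).

(←) Conversely, suppose t³ ≡ 11 (mod 25). The only residue r in {0, …, 24} with r³ ≡ 11 (mod 25) is r = 21, so t ≡ 21 (mod 25).

Both directions hold; the statement is true.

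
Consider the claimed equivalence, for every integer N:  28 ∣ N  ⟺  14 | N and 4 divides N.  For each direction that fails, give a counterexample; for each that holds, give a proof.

(⇒) If 28 ∣ N, write N = 28q. Since 28 = 2·14, N = 14·(2q), so 14 ∣ N; and since 28 = 7·4, N = 4·(7q), so 4 ∣ N.

(⇐) Suppose 14 ∣ N and 4 ∣ N. Any common multiple of 14 and 4 is a multiple of their lcm; here lcm(14, 4) = 14·4/gcd(14, 4) = 56/2 = 28, so 28 ∣ N.

Both directions hold.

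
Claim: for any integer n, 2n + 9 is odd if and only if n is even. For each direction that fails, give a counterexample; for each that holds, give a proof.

Forward direction. This fails: take n = 1. Then 2n + 9 = 11, which is odd, yet n = 1 is odd, not even.

Converse. Suppose n is even. Since 2 is even, 2n is even for every n, so 2n + 9 has the same parity as 9, which is odd. Hence 2n + 9 is odd.

(⇒) fails; (⇐) holds.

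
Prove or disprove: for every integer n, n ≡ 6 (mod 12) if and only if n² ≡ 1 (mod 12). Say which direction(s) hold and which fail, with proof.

[⇒] This fails: take n = 6. Then 6 ≡ 6 (mod 12), but 6² = 36 ≡ 0 (mod 12), not 1.

[⇐] This fails: take n = 1. Then 1² = 1 ≡ 1 (mod 12), yet 1 ≡ 1 (mod 12), not 6.

Neither direction holds.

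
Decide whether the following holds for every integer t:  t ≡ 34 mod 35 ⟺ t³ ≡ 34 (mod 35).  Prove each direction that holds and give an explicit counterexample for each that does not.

Only the forward implication holds.

(⟹) Suppose t ≡ 34 mod 35. Write t = 35j + 34. Then (35j + 34)³ = 42875j³ + 124950j² + 121380j + 39304 = 35(1225j³ + 3570j² + 3468j + 1122) + 34, so t³ ≡ 34 (mod 35).

(⟸) This fails: take t = 19. Then 19³ = 6859 ≡ 34 (mod 35), yet 19 ≡ 19 (mod 35), not 34.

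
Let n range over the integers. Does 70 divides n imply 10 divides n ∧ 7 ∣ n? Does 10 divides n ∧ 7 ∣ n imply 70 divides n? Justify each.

Both directions hold; the statement is true.

(⟹) If 70 ∣ n, write n = 70q. Since 70 = 7·10, n = 10·(7q), so 10 ∣ n; and since 70 = 10·7, n = 7·(10q), so 7 ∣ n.

(⟸) Suppose 10 ∣ n and 7 ∣ n. Any common multiple of 10 and 7 is a multiple of their lcm; here gcd(10, 7) = 1, so lcm(10, 7) = 10·7 = 70, so 70 ∣ n.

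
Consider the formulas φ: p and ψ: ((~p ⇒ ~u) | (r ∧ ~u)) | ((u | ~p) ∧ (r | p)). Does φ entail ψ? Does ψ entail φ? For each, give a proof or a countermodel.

Only the forward implication holds.

[⇒] Assume the antecedent. If p is true, the consequent reduces to true regardless of the other variables. If p is false, the antecedent cannot hold. Either way the consequent holds.

[⇐] This fails. Under p = F, u = F, r = F, the left side is false but the right side is true.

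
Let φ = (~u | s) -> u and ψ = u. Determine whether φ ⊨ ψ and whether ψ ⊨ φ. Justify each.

Forward direction. Assume the antecedent. If s is true, the antecedent forces (s = T, u = T), and u holds there. If s is false, the antecedent forces (s = F, u = T), and u holds there. Either way u holds.

Converse. Assume the antecedent. If s is true, the antecedent forces (s = T, u = T), and (~u | s) -> u holds there. If s is false, the antecedent forces (s = F, u = T), and (~u | s) -> u holds there. Either way (~u | s) -> u holds.

The biconditional holds.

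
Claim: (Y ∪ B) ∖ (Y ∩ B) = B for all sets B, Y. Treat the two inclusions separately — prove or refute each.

Forward inclusion. This inclusion fails. Take B = ∅, Y = {1}; then 1 ∈ (Y ∪ B) ∖ (Y ∩ B) but 1 ∉ B.

Reverse inclusion. This inclusion fails. Take B = {1}, Y = {1}; then 1 ∈ B but 1 ∉ (Y ∪ B) ∖ (Y ∩ B).

(⊆) fails and (⊇) fails.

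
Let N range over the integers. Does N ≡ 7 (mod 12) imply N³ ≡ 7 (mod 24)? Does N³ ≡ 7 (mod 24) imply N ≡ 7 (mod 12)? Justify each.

Not equivalent: only (⇐) holds.

(←) The residues r modulo 24 with r³ ≡ 7 (mod 24) are exactly {7}, and each is ≡ 7 (mod 12).

(→) This fails: take N = 19. Then 19 ≡ 7 (mod 12), but 19³ = 6859 ≡ 19 (mod 24), not 7.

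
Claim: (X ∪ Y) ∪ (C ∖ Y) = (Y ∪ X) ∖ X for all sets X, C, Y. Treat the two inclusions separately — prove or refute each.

Only the reverse inclusion holds.

(⊆) This inclusion fails. Take X = {1}, C = ∅, Y = ∅; then 1 ∈ (X ∪ Y) ∪ (C ∖ Y) but 1 ∉ (Y ∪ X) ∖ X.

(⊇) Let x ∈ (Y ∪ X) ∖ X. Then either x ∈ Y and x ∉ X, C; or x ∈ C ∩ Y and x ∉ X. In each case x ∈ (X ∪ Y) ∪ (C ∖ Y), so (Y ∪ X) ∖ X ⊆ (X ∪ Y) ∪ (C ∖ Y).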